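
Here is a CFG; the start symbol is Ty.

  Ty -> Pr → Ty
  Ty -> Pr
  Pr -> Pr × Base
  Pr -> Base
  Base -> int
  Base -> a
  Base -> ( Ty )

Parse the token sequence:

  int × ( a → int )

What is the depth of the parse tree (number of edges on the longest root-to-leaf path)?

[Ty [Pr [Pr [Base int]] × [Base ( [Ty [Pr [Base a]] → [Ty [Pr [Base int]]]] )]]]

7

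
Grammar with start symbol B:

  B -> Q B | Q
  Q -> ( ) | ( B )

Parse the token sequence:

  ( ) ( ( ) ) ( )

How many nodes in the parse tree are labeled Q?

[B [Q ( )] [B [Q ( [B [Q ( )]] )] [B [Q ( )]]]]

4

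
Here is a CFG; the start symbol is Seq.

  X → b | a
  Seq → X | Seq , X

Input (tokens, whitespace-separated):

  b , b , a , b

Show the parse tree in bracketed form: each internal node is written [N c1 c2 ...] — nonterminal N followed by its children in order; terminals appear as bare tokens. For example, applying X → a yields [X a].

[Seq [Seq [Seq [Seq [X b]] , [X b]] , [X a]] , [X b]]

Seq
Seq , X
Seq , X , X
Seq , X , X , X
X , X , X , X
b , X , X , X
b , b , X , X
b , b , a , X
b , b , a , b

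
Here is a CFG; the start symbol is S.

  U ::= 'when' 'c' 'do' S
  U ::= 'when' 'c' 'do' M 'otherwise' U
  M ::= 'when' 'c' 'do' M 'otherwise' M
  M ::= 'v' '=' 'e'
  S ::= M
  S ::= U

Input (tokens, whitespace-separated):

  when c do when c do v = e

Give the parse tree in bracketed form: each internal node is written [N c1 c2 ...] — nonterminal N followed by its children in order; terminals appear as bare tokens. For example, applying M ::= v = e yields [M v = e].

[S [U when c do [S [U when c do [S [M v = e]]]]]]

S
U
when c do S
when c do U
when c do when c do S
when c do when c do M
when c do when c do v = e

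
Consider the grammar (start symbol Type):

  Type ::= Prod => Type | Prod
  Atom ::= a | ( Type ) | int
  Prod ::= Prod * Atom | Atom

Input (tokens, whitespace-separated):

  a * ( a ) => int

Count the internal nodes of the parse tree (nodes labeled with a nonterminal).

[Type [Prod [Prod [Atom a]] * [Atom ( [Type [Prod [Atom a]]] )]] => [Type [Prod [Atom int]]]]

11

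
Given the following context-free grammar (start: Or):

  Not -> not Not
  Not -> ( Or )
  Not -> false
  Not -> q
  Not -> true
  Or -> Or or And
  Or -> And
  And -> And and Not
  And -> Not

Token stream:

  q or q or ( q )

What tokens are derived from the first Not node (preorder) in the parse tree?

[Or [Or [Or [And [Not q]]] or [And [Not q]]] or [And [Not ( [Or [And [Not q]]] )]]]

q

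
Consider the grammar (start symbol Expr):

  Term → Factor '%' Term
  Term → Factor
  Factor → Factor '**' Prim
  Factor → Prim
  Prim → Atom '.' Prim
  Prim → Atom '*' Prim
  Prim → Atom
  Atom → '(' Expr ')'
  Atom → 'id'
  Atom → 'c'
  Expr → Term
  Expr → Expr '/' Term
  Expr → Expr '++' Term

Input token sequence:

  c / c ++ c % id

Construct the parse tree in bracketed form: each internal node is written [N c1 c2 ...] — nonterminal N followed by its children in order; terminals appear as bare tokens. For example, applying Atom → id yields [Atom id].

[Expr [Expr [Expr [Term [Factor [Prim [Atom c]]]]] / [Term [Factor [Prim [Atom c]]]]] ++ [Term [Factor [Prim [Atom c]]] % [Term [Factor [Prim [Atom id]]]]]]

Expr
Expr ++ Term
Expr / Term ++ Term
Term / Term ++ Term
Factor / Term ++ Term
Prim / Term ++ Term
Atom / Term ++ Term
c / Term ++ Term
c / Factor ++ Term
c / Prim ++ Term
c / Atom ++ Term
c / c ++ Term
c / c ++ Factor % Term
c / c ++ Prim % Term
c / c ++ Atom % Term
c / c ++ c % Term
c / c ++ c % Factor
c / c ++ c % Prim
c / c ++ c % Atom
c / c ++ c % id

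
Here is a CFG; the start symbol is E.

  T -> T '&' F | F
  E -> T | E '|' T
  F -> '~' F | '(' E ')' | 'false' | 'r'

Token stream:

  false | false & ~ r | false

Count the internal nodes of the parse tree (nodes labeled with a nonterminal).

12

[E [E [E [T [F false]]] | [T [T [F false]] & [F ~ [F r]]]] | [T [F false]]]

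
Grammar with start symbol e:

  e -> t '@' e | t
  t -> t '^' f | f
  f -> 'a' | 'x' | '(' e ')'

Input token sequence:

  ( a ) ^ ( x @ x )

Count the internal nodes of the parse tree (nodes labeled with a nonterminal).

14

[e [t [t [f ( [e [t [f a]]] )]] ^ [f ( [e [t [f x]] @ [e [t [f x]]]] )]]]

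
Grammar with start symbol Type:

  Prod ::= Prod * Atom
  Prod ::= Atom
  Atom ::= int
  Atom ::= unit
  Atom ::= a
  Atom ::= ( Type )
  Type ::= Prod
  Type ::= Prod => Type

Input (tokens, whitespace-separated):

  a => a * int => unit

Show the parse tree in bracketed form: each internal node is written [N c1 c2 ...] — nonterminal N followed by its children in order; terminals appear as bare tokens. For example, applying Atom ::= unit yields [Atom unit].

[Type [Prod [Atom a]] => [Type [Prod [Prod [Atom a]] * [Atom int]] => [Type [Prod [Atom unit]]]]]

Type
Prod => Type
Atom => Type
a => Type
a => Prod => Type
a => Prod * Atom => Type
a => Atom * Atom => Type
a => a * Atom => Type
a => a * int => Type
a => a * int => Prod
a => a * int => Atom
a => a * int => unit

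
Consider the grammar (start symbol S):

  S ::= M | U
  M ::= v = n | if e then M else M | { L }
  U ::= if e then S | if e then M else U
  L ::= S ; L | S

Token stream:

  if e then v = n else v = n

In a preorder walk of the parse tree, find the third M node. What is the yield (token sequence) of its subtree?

v = n

[S [M if e then [M v = n] else [M v = n]]]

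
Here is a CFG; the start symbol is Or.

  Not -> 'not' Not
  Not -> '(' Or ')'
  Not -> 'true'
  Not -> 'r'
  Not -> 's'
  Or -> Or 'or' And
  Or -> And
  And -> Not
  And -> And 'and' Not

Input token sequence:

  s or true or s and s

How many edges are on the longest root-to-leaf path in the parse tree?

[Or [Or [Or [And [Not s]]] or [And [Not true]]] or [And [And [Not s]] and [Not s]]]

5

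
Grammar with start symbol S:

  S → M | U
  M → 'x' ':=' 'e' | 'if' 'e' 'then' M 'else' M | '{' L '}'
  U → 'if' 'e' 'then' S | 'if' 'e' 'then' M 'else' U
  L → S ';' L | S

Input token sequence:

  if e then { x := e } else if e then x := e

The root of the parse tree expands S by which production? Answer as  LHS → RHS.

[S [U if e then [M { [L [S [M x := e]]] }] else [U if e then [S [M x := e]]]]]

S → U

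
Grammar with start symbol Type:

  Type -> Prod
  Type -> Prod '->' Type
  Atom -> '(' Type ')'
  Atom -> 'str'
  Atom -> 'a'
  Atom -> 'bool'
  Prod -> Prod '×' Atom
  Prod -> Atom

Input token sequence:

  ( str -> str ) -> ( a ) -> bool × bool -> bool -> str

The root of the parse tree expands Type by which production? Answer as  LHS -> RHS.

Type -> Prod '->' Type

[Type [Prod [Atom ( [Type [Prod [Atom str]] -> [Type [Prod [Atom str]]]] )]] -> [Type [Prod [Atom ( [Type [Prod [Atom a]]] )]] -> [Type [Prod [Prod [Atom bool]] × [Atom bool]] -> [Type [Prod [Atom bool]] -> [Type [Prod [Atom str]]]]]]]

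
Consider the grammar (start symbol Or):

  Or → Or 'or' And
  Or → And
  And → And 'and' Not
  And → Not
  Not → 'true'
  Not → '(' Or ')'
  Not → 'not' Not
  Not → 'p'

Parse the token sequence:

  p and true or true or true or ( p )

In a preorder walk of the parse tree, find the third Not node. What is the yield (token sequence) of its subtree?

true

[Or [Or [Or [Or [And [And [Not p]] and [Not true]]] or [And [Not true]]] or [And [Not true]]] or [And [Not ( [Or [And [Not p]]] )]]]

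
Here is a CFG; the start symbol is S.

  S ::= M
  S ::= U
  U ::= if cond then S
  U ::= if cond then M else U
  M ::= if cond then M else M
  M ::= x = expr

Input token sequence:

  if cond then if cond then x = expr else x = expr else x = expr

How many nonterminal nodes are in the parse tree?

[S [M if cond then [M if cond then [M x = expr] else [M x = expr]] else [M x = expr]]]

6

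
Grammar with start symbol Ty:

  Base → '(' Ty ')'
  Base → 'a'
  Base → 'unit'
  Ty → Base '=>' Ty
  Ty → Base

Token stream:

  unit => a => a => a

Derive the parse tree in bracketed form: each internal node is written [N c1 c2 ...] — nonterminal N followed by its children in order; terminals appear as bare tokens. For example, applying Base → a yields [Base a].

Ty
Base => Ty
unit => Ty
unit => Base => Ty
unit => a => Ty
unit => a => Base => Ty
unit => a => a => Ty
unit => a => a => Base
unit => a => a => a

[Ty [Base unit] => [Ty [Base a] => [Ty [Base a] => [Ty [Base a]]]]]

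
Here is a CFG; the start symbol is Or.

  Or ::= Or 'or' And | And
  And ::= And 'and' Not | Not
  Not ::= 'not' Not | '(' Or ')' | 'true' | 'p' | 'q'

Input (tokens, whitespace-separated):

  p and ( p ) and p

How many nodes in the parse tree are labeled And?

[Or [And [And [And [Not p]] and [Not ( [Or [And [Not p]]] )]] and [Not p]]]

4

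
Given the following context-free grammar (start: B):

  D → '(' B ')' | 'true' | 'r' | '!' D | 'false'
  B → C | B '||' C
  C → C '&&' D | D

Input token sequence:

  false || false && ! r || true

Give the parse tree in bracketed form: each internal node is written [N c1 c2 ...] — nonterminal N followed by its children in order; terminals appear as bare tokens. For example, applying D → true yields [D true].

[B [B [B [C [D false]]] || [C [C [D false]] && [D ! [D r]]]] || [C [D true]]]

B
B || C
B || C || C
C || C || C
D || C || C
false || C || C
false || C && D || C
false || D && D || C
false || false && D || C
false || false && ! D || C
false || false && ! r || C
false || false && ! r || D
false || false && ! r || true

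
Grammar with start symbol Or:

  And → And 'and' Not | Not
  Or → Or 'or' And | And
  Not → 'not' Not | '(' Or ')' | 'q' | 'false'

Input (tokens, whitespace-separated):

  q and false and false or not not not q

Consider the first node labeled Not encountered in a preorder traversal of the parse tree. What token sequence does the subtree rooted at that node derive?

[Or [Or [And [And [And [Not q]] and [Not false]] and [Not false]]] or [And [Not not [Not not [Not not [Not q]]]]]]

q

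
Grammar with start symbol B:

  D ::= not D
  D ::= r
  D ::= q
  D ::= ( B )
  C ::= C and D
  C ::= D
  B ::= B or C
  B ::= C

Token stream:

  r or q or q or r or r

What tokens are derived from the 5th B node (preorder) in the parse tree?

r

[B [B [B [B [B [C [D r]]] or [C [D q]]] or [C [D q]]] or [C [D r]]] or [C [D r]]]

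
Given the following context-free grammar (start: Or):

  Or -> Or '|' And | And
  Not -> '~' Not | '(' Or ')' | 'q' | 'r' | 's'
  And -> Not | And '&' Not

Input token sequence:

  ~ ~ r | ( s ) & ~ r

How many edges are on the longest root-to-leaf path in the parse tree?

7

[Or [Or [And [Not ~ [Not ~ [Not r]]]]] | [And [And [Not ( [Or [And [Not s]]] )]] & [Not ~ [Not r]]]]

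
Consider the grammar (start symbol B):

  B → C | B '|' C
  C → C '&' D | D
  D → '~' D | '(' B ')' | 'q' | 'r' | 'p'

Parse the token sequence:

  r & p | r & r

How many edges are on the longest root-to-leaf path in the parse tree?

[B [B [C [C [D r]] & [D p]]] | [C [C [D r]] & [D r]]]

5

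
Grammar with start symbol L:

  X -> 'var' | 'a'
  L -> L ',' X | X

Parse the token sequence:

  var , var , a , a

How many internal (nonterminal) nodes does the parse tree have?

8

[L [L [L [L [X var]] , [X var]] , [X a]] , [X a]]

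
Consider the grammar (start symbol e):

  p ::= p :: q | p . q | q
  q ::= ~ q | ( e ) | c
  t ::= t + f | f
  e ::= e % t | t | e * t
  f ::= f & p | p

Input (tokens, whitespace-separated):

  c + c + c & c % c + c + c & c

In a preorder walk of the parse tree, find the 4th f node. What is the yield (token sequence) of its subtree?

[e [e [t [t [t [f [p [q c]]]] + [f [p [q c]]]] + [f [f [p [q c]]] & [p [q c]]]]] % [t [t [t [f [p [q c]]]] + [f [p [q c]]]] + [f [f [p [q c]]] & [p [q c]]]]]

c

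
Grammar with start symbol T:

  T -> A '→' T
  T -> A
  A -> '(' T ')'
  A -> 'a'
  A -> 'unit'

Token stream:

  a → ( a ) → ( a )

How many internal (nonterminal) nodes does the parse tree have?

10

[T [A a] → [T [A ( [T [A a]] )] → [T [A ( [T [A a]] )]]]]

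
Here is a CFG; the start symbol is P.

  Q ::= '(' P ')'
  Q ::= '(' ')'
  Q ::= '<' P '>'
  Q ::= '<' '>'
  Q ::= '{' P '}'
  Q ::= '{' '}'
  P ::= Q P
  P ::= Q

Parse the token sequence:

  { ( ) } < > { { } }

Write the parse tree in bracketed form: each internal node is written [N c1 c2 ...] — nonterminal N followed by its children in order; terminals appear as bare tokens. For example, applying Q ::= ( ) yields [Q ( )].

P
Q P
{ P } P
{ Q } P
{ ( ) } P
{ ( ) } Q P
{ ( ) } < > P
{ ( ) } < > Q
{ ( ) } < > { P }
{ ( ) } < > { Q }
{ ( ) } < > { { } }

[P [Q { [P [Q ( )]] }] [P [Q < >] [P [Q { [P [Q { }]] }]]]]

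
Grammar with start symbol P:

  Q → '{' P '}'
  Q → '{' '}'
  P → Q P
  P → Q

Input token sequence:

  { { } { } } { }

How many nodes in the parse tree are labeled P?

4

[P [Q { [P [Q { }] [P [Q { }]]] }] [P [Q { }]]]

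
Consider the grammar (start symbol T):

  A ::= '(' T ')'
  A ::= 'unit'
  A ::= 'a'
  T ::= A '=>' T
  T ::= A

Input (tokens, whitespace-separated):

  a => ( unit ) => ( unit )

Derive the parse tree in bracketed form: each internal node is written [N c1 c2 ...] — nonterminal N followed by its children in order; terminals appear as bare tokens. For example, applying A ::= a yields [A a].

[T [A a] => [T [A ( [T [A unit]] )] => [T [A ( [T [A unit]] )]]]]

T
A => T
a => T
a => A => T
a => ( T ) => T
a => ( A ) => T
a => ( unit ) => T
a => ( unit ) => A
a => ( unit ) => ( T )
a => ( unit ) => ( A )
a => ( unit ) => ( unit )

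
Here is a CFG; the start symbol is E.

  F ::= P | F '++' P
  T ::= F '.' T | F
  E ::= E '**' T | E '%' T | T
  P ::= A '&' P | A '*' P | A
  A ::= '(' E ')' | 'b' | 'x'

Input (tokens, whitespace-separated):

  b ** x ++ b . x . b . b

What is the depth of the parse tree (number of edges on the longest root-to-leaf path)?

[E [E [T [F [P [A b]]]]] ** [T [F [F [P [A x]]] ++ [P [A b]]] . [T [F [P [A x]]] . [T [F [P [A b]]] . [T [F [P [A b]]]]]]]]

8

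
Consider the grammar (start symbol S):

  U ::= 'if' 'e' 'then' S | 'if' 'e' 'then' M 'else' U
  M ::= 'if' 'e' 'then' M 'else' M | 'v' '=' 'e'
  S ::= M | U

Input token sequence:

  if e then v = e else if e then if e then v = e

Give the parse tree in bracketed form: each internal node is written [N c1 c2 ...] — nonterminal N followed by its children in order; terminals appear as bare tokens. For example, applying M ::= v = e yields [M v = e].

[S [U if e then [M v = e] else [U if e then [S [U if e then [S [M v = e]]]]]]]

S
U
if e then M else U
if e then v = e else U
if e then v = e else if e then S
if e then v = e else if e then U
if e then v = e else if e then if e then S
if e then v = e else if e then if e then M
if e then v = e else if e then if e then v = e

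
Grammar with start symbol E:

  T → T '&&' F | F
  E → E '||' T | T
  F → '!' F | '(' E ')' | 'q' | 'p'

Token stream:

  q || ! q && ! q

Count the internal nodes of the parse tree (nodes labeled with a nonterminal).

10

[E [E [T [F q]]] || [T [T [F ! [F q]]] && [F ! [F q]]]]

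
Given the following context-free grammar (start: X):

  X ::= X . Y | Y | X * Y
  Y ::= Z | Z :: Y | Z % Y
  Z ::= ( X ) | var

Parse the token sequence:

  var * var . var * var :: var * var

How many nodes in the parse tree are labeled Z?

6

[X [X [X [X [X [Y [Z var]]] * [Y [Z var]]] . [Y [Z var]]] * [Y [Z var] :: [Y [Z var]]]] * [Y [Z var]]]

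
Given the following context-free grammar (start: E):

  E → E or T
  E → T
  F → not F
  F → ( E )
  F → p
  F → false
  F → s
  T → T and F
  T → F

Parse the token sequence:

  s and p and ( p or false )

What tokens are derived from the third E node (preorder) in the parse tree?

[E [T [T [T [F s]] and [F p]] and [F ( [E [E [T [F p]]] or [T [F false]]] )]]]

p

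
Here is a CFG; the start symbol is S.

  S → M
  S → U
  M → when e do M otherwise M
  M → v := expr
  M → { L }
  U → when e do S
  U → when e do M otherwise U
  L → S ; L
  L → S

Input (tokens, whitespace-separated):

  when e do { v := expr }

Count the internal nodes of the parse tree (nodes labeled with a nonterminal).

7

[S [U when e do [S [M { [L [S [M v := expr]]] }]]]]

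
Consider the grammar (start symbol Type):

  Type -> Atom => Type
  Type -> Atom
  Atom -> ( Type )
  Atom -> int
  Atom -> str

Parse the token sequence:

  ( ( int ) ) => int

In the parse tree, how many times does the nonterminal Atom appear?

4

[Type [Atom ( [Type [Atom ( [Type [Atom int]] )]] )] => [Type [Atom int]]]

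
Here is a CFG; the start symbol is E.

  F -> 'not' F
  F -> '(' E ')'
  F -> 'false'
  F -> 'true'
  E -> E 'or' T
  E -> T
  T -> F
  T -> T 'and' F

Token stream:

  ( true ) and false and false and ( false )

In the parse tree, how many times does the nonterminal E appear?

3

[E [T [T [T [T [F ( [E [T [F true]]] )]] and [F false]] and [F false]] and [F ( [E [T [F false]]] )]]]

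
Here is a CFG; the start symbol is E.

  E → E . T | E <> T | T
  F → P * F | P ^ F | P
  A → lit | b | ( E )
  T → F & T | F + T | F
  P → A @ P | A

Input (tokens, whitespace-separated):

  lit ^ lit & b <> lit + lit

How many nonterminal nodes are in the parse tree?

[E [E [T [F [P [A lit]] ^ [F [P [A lit]]]] & [T [F [P [A b]]]]]] <> [T [F [P [A lit]]] + [T [F [P [A lit]]]]]]

21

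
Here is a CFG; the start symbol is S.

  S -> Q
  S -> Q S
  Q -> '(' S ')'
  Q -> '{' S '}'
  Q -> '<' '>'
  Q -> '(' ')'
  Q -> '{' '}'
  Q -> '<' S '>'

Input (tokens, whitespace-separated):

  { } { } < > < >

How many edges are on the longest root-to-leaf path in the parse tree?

5

[S [Q { }] [S [Q { }] [S [Q < >] [S [Q < >]]]]]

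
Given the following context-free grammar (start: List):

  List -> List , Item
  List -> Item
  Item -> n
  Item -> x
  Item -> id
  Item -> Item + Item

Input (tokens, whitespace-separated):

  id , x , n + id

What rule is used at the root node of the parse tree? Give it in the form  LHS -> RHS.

List -> List , Item

[List [List [List [Item id]] , [Item x]] , [Item [Item n] + [Item id]]]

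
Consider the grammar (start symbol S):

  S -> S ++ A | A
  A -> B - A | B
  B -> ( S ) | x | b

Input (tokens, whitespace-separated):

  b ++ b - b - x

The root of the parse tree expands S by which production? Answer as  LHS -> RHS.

[S [S [A [B b]]] ++ [A [B b] - [A [B b] - [A [B x]]]]]

S -> S ++ A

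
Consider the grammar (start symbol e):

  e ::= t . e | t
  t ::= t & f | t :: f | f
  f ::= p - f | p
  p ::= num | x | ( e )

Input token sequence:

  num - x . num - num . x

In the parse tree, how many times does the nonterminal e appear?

3

[e [t [f [p num] - [f [p x]]]] . [e [t [f [p num] - [f [p num]]]] . [e [t [f [p x]]]]]]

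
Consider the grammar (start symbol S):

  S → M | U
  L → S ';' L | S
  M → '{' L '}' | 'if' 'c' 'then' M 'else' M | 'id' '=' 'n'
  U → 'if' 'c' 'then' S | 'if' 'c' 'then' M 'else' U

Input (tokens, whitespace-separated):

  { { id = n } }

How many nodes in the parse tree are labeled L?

[S [M { [L [S [M { [L [S [M id = n]]] }]]] }]]

2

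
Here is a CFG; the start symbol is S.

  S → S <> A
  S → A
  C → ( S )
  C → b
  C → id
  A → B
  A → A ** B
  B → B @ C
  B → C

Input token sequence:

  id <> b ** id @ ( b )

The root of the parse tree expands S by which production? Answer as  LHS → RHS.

S → S <> A

[S [S [A [B [C id]]]] <> [A [A [B [C b]]] ** [B [B [C id]] @ [C ( [S [A [B [C b]]]] )]]]]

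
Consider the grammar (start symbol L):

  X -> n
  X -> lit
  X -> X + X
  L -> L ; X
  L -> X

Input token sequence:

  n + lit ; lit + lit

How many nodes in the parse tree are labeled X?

6

[L [L [X [X n] + [X lit]]] ; [X [X lit] + [X lit]]]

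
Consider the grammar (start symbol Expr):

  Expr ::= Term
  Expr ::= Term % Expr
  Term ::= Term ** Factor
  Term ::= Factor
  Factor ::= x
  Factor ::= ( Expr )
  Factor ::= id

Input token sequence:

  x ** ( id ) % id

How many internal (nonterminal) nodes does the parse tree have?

11

[Expr [Term [Term [Factor x]] ** [Factor ( [Expr [Term [Factor id]]] )]] % [Expr [Term [Factor id]]]]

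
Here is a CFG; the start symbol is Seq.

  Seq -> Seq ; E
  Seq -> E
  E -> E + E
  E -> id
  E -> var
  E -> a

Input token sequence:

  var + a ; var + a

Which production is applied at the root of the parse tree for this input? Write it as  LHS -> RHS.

[Seq [Seq [E [E var] + [E a]]] ; [E [E var] + [E a]]]

Seq -> Seq ; E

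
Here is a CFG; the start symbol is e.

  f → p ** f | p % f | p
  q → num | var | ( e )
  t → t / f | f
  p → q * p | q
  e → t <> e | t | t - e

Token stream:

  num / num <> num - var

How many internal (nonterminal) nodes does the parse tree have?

19

[e [t [t [f [p [q num]]]] / [f [p [q num]]]] <> [e [t [f [p [q num]]]] - [e [t [f [p [q var]]]]]]]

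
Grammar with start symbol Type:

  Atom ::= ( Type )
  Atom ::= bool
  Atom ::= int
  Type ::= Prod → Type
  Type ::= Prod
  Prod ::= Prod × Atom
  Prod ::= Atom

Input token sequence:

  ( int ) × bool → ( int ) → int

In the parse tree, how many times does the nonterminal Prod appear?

[Type [Prod [Prod [Atom ( [Type [Prod [Atom int]]] )]] × [Atom bool]] → [Type [Prod [Atom ( [Type [Prod [Atom int]]] )]] → [Type [Prod [Atom int]]]]]

6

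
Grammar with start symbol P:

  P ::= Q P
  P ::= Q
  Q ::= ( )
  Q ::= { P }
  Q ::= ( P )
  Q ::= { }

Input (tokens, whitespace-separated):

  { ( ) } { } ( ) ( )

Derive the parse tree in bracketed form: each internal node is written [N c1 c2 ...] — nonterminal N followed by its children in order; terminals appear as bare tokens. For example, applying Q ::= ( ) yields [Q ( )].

P
Q P
{ P } P
{ Q } P
{ ( ) } P
{ ( ) } Q P
{ ( ) } { } P
{ ( ) } { } Q P
{ ( ) } { } ( ) P
{ ( ) } { } ( ) Q
{ ( ) } { } ( ) ( )

[P [Q { [P [Q ( )]] }] [P [Q { }] [P [Q ( )] [P [Q ( )]]]]]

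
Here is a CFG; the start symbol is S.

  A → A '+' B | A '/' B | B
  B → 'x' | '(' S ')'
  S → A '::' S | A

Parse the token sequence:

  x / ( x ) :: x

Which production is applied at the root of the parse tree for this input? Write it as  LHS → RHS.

[S [A [A [B x]] / [B ( [S [A [B x]]] )]] :: [S [A [B x]]]]

S → A '::' S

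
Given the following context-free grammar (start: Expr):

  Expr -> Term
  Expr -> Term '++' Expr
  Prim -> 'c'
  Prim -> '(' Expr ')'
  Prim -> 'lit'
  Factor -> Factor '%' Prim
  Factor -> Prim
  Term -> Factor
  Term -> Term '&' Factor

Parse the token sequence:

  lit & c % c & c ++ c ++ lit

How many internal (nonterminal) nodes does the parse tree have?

[Expr [Term [Term [Term [Factor [Prim lit]]] & [Factor [Factor [Prim c]] % [Prim c]]] & [Factor [Prim c]]] ++ [Expr [Term [Factor [Prim c]]] ++ [Expr [Term [Factor [Prim lit]]]]]]

20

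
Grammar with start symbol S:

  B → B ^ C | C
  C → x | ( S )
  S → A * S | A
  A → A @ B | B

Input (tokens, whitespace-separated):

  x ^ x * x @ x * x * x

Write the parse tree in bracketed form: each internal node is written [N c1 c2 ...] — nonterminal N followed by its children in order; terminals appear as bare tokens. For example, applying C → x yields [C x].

[S [A [B [B [C x]] ^ [C x]]] * [S [A [A [B [C x]]] @ [B [C x]]] * [S [A [B [C x]]] * [S [A [B [C x]]]]]]]

S
A * S
B * S
B ^ C * S
C ^ C * S
x ^ C * S
x ^ x * S
x ^ x * A * S
x ^ x * A @ B * S
x ^ x * B @ B * S
x ^ x * C @ B * S
x ^ x * x @ B * S
x ^ x * x @ C * S
x ^ x * x @ x * S
x ^ x * x @ x * A * S
x ^ x * x @ x * B * S
x ^ x * x @ x * C * S
x ^ x * x @ x * x * S
x ^ x * x @ x * x * A
x ^ x * x @ x * x * B
x ^ x * x @ x * x * C
x ^ x * x @ x * x * x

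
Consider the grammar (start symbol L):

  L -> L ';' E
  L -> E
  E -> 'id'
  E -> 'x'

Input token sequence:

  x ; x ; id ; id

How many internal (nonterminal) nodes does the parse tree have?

[L [L [L [L [E x]] ; [E x]] ; [E id]] ; [E id]]

8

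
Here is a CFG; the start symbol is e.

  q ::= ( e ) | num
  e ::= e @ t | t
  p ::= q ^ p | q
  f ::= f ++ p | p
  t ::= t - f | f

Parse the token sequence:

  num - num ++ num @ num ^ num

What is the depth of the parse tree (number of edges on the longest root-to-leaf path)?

7

[e [e [t [t [f [p [q num]]]] - [f [f [p [q num]]] ++ [p [q num]]]]] @ [t [f [p [q num] ^ [p [q num]]]]]]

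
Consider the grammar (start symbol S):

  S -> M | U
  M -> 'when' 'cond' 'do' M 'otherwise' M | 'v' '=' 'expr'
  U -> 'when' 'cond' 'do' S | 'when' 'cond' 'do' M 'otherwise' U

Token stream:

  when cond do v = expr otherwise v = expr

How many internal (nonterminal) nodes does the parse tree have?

[S [M when cond do [M v = expr] otherwise [M v = expr]]]

4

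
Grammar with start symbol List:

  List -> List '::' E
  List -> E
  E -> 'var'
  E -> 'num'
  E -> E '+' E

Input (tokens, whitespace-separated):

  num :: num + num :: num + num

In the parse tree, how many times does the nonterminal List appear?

[List [List [List [E num]] :: [E [E num] + [E num]]] :: [E [E num] + [E num]]]

3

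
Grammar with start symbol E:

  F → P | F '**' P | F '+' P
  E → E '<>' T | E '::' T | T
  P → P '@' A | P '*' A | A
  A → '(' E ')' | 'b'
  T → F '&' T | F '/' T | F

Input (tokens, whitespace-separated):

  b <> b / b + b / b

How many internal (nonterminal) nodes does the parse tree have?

[E [E [T [F [P [A b]]]]] <> [T [F [P [A b]]] / [T [F [F [P [A b]]] + [P [A b]]] / [T [F [P [A b]]]]]]]

21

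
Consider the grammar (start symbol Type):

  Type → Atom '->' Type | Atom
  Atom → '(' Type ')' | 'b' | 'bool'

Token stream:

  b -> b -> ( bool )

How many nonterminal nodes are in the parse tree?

[Type [Atom b] -> [Type [Atom b] -> [Type [Atom ( [Type [Atom bool]] )]]]]

8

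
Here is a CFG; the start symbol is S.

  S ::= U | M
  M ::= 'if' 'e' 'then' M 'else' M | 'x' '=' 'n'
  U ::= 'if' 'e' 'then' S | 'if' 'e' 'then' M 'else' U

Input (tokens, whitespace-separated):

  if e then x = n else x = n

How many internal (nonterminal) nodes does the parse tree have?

[S [M if e then [M x = n] else [M x = n]]]

4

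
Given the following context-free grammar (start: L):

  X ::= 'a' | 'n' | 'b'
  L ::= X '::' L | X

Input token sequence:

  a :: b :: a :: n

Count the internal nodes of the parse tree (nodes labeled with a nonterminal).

[L [X a] :: [L [X b] :: [L [X a] :: [L [X n]]]]]

8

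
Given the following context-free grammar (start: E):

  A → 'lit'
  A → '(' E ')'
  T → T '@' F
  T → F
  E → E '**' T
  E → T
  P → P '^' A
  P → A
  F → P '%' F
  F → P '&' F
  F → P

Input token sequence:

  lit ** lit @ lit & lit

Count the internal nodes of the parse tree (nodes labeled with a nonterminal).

[E [E [T [F [P [A lit]]]]] ** [T [T [F [P [A lit]]]] @ [F [P [A lit]] & [F [P [A lit]]]]]]

17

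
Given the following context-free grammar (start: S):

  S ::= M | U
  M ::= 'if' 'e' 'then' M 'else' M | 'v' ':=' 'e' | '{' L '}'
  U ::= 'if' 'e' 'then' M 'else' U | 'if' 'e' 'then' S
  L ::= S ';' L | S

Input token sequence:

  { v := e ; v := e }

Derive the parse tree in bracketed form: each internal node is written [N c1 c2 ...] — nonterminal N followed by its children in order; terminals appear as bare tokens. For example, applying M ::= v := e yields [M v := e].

S
M
{ L }
{ S ; L }
{ M ; L }
{ v := e ; L }
{ v := e ; S }
{ v := e ; M }
{ v := e ; v := e }

[S [M { [L [S [M v := e]] ; [L [S [M v := e]]]] }]]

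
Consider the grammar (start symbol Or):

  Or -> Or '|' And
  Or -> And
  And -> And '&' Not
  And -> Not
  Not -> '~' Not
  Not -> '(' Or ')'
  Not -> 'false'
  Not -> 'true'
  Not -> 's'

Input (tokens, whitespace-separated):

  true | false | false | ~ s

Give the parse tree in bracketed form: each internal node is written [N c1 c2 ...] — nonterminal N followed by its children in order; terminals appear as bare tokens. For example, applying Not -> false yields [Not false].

[Or [Or [Or [Or [And [Not true]]] | [And [Not false]]] | [And [Not false]]] | [And [Not ~ [Not s]]]]

Or
Or | And
Or | And | And
Or | And | And | And
And | And | And | And
Not | And | And | And
true | And | And | And
true | Not | And | And
true | false | And | And
true | false | Not | And
true | false | false | And
true | false | false | Not
true | false | false | ~ Not
true | false | false | ~ s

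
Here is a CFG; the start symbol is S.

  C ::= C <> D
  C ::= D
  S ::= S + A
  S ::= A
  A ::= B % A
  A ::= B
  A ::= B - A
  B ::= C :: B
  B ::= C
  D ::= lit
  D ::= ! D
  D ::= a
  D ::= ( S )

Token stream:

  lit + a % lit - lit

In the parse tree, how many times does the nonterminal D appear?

[S [S [A [B [C [D lit]]]]] + [A [B [C [D a]]] % [A [B [C [D lit]]] - [A [B [C [D lit]]]]]]]

4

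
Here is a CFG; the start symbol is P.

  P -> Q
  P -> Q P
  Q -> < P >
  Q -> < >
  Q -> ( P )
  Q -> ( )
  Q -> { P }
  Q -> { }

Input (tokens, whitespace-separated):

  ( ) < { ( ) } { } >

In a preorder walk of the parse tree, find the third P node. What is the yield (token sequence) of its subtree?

[P [Q ( )] [P [Q < [P [Q { [P [Q ( )]] }] [P [Q { }]]] >]]]

{ ( ) } { }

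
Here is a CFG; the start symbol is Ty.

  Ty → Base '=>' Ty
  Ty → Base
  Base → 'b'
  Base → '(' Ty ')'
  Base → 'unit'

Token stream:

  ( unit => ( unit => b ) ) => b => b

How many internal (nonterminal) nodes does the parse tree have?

14

[Ty [Base ( [Ty [Base unit] => [Ty [Base ( [Ty [Base unit] => [Ty [Base b]]] )]]] )] => [Ty [Base b] => [Ty [Base b]]]]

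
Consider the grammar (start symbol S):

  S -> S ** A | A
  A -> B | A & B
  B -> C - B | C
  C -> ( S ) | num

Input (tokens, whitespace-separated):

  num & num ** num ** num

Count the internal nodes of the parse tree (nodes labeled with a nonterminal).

15

[S [S [S [A [A [B [C num]]] & [B [C num]]]] ** [A [B [C num]]]] ** [A [B [C num]]]]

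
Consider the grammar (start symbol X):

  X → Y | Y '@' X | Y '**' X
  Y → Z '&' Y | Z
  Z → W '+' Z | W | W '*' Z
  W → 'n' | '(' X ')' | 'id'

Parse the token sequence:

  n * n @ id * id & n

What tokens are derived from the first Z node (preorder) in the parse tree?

n * n

[X [Y [Z [W n] * [Z [W n]]]] @ [X [Y [Z [W id] * [Z [W id]]] & [Y [Z [W n]]]]]]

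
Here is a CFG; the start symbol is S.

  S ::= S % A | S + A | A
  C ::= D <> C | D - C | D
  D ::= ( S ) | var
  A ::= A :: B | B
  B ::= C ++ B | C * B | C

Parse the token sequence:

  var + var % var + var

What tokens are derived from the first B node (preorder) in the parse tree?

[S [S [S [S [A [B [C [D var]]]]] + [A [B [C [D var]]]]] % [A [B [C [D var]]]]] + [A [B [C [D var]]]]]

var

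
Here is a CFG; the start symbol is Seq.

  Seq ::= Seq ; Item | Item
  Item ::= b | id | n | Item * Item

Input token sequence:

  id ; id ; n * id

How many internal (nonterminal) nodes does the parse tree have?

8

[Seq [Seq [Seq [Item id]] ; [Item id]] ; [Item [Item n] * [Item id]]]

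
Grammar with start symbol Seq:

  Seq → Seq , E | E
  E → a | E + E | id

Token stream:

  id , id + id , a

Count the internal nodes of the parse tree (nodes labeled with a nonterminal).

8

[Seq [Seq [Seq [E id]] , [E [E id] + [E id]]] , [E a]]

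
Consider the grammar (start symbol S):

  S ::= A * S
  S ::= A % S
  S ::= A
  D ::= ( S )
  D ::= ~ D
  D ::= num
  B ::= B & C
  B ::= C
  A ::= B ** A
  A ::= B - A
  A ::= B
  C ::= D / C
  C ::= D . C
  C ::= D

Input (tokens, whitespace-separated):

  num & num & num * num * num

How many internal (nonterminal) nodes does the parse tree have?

21

[S [A [B [B [B [C [D num]]] & [C [D num]]] & [C [D num]]]] * [S [A [B [C [D num]]]] * [S [A [B [C [D num]]]]]]]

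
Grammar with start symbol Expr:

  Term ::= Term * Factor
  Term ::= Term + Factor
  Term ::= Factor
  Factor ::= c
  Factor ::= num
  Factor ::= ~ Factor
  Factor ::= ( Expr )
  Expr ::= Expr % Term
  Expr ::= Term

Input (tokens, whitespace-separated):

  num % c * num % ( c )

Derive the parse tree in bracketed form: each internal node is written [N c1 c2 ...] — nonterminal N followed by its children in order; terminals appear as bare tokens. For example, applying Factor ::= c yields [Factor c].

Expr
Expr % Term
Expr % Term % Term
Term % Term % Term
Factor % Term % Term
num % Term % Term
num % Term * Factor % Term
num % Factor * Factor % Term
num % c * Factor % Term
num % c * num % Term
num % c * num % Factor
num % c * num % ( Expr )
num % c * num % ( Term )
num % c * num % ( Factor )
num % c * num % ( c )

[Expr [Expr [Expr [Term [Factor num]]] % [Term [Term [Factor c]] * [Factor num]]] % [Term [Factor ( [Expr [Term [Factor c]]] )]]]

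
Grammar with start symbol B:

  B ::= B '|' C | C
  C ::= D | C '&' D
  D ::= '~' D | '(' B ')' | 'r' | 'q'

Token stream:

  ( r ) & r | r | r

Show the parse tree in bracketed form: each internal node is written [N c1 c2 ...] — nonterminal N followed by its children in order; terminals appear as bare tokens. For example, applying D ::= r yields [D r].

B
B | C
B | C | C
C | C | C
C & D | C | C
D & D | C | C
( B ) & D | C | C
( C ) & D | C | C
( D ) & D | C | C
( r ) & D | C | C
( r ) & r | C | C
( r ) & r | D | C
( r ) & r | r | C
( r ) & r | r | D
( r ) & r | r | r

[B [B [B [C [C [D ( [B [C [D r]]] )]] & [D r]]] | [C [D r]]] | [C [D r]]]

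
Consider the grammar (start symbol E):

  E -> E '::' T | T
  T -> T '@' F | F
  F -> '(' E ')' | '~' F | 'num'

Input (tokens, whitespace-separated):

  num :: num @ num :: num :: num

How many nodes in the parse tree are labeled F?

[E [E [E [E [T [F num]]] :: [T [T [F num]] @ [F num]]] :: [T [F num]]] :: [T [F num]]]

5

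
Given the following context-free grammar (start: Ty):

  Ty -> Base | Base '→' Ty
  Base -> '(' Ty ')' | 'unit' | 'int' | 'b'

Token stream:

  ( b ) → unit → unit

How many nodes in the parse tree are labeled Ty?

4

[Ty [Base ( [Ty [Base b]] )] → [Ty [Base unit] → [Ty [Base unit]]]]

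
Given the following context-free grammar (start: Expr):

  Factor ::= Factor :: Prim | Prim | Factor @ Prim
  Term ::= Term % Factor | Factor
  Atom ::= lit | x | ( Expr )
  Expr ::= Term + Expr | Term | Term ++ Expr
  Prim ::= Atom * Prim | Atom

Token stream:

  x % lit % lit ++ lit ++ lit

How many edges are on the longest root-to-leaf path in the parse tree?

[Expr [Term [Term [Term [Factor [Prim [Atom x]]]] % [Factor [Prim [Atom lit]]]] % [Factor [Prim [Atom lit]]]] ++ [Expr [Term [Factor [Prim [Atom lit]]]] ++ [Expr [Term [Factor [Prim [Atom lit]]]]]]]

7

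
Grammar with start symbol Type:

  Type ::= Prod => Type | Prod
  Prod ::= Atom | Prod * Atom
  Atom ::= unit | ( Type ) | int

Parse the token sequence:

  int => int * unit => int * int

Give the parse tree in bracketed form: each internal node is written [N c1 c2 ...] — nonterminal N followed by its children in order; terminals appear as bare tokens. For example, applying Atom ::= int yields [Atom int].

[Type [Prod [Atom int]] => [Type [Prod [Prod [Atom int]] * [Atom unit]] => [Type [Prod [Prod [Atom int]] * [Atom int]]]]]

Type
Prod => Type
Atom => Type
int => Type
int => Prod => Type
int => Prod * Atom => Type
int => Atom * Atom => Type
int => int * Atom => Type
int => int * unit => Type
int => int * unit => Prod
int => int * unit => Prod * Atom
int => int * unit => Atom * Atom
int => int * unit => int * Atom
int => int * unit => int * int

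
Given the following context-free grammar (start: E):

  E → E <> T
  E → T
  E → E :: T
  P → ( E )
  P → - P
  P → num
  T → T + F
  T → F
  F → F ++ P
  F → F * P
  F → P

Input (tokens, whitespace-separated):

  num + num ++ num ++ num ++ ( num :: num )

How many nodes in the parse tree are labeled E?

[E [T [T [F [P num]]] + [F [F [F [F [P num]] ++ [P num]] ++ [P num]] ++ [P ( [E [E [T [F [P num]]]] :: [T [F [P num]]]] )]]]]

3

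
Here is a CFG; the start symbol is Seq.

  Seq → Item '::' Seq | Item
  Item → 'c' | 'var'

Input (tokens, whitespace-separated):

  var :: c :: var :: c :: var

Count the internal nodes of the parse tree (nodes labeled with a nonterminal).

10

[Seq [Item var] :: [Seq [Item c] :: [Seq [Item var] :: [Seq [Item c] :: [Seq [Item var]]]]]]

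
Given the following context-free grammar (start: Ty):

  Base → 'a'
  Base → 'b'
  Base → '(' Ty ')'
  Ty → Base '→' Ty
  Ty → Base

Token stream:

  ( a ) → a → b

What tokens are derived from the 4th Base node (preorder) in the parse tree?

[Ty [Base ( [Ty [Base a]] )] → [Ty [Base a] → [Ty [Base b]]]]

b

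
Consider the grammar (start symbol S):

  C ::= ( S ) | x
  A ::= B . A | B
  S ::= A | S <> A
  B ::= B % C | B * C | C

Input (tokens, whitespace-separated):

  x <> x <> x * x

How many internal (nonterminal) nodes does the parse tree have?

[S [S [S [A [B [C x]]]] <> [A [B [C x]]]] <> [A [B [B [C x]] * [C x]]]]

14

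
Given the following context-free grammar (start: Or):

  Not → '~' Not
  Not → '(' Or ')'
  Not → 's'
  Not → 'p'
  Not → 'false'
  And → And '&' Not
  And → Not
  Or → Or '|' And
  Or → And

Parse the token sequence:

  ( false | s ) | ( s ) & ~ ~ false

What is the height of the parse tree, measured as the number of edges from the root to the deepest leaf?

[Or [Or [And [Not ( [Or [Or [And [Not false]]] | [And [Not s]]] )]]] | [And [And [Not ( [Or [And [Not s]]] )]] & [Not ~ [Not ~ [Not false]]]]]

8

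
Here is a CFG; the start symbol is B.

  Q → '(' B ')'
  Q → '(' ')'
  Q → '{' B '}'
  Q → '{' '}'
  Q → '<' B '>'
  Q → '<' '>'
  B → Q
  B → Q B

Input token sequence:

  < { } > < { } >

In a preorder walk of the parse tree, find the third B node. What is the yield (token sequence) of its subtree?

[B [Q < [B [Q { }]] >] [B [Q < [B [Q { }]] >]]]

< { } >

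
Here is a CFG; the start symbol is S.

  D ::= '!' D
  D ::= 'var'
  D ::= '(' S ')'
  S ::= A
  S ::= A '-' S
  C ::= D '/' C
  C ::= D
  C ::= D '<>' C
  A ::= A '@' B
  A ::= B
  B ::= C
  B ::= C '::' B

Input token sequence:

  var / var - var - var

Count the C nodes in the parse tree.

4

[S [A [B [C [D var] / [C [D var]]]]] - [S [A [B [C [D var]]]] - [S [A [B [C [D var]]]]]]]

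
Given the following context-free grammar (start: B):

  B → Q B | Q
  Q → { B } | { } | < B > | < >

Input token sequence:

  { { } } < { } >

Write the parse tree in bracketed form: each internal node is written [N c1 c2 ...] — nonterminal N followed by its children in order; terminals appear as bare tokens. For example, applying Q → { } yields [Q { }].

B
Q B
{ B } B
{ Q } B
{ { } } B
{ { } } Q
{ { } } < B >
{ { } } < Q >
{ { } } < { } >

[B [Q { [B [Q { }]] }] [B [Q < [B [Q { }]] >]]]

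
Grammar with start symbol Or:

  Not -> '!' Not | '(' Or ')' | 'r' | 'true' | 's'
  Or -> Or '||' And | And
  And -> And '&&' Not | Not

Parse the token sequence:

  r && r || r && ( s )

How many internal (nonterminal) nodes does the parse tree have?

[Or [Or [And [And [Not r]] && [Not r]]] || [And [And [Not r]] && [Not ( [Or [And [Not s]]] )]]]

13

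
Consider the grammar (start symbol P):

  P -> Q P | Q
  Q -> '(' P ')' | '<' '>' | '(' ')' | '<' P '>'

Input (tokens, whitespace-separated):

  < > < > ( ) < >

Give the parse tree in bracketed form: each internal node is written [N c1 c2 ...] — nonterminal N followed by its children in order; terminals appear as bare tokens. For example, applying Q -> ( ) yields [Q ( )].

[P [Q < >] [P [Q < >] [P [Q ( )] [P [Q < >]]]]]

P
Q P
< > P
< > Q P
< > < > P
< > < > Q P
< > < > ( ) P
< > < > ( ) Q
< > < > ( ) < >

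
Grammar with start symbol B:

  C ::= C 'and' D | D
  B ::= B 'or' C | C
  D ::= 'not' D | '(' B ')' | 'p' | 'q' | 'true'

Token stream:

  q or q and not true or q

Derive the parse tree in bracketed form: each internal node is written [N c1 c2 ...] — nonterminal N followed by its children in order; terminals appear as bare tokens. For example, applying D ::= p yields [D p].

B
B or C
B or C or C
C or C or C
D or C or C
q or C or C
q or C and D or C
q or D and D or C
q or q and D or C
q or q and not D or C
q or q and not true or C
q or q and not true or D
q or q and not true or q

[B [B [B [C [D q]]] or [C [C [D q]] and [D not [D true]]]] or [C [D q]]]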